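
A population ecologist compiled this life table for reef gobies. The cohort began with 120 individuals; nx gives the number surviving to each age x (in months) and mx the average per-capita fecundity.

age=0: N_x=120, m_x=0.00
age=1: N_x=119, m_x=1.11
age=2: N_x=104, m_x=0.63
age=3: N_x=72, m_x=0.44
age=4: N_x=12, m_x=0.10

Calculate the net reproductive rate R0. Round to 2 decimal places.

lx = nx/n0 = nx/120: 1, 0.99167…, 0.86667…, 0.6, 0.1
lx·mx by age: 0, 1.10075…, 0.546…, 0.264, 0.01
R0 = Σ lx·mx = 1.92075… → 1.92

1.92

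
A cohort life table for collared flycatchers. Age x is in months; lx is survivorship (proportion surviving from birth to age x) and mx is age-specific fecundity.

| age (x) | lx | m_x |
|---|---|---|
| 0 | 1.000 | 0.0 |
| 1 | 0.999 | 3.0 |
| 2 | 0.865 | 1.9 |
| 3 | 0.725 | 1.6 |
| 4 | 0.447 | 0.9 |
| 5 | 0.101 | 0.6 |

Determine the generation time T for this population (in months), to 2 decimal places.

1.86

lx·mx: 0, 2.997, 1.6435, 1.16, 0.4023, 0.0606 → R0 = 6.2634
x·lx·mx: 0, 2.997, 3.287, 3.48, 1.6092, 0.303 → Σ = 11.6762
T = 11.6762 / 6.2634 = 1.864195… → 1.86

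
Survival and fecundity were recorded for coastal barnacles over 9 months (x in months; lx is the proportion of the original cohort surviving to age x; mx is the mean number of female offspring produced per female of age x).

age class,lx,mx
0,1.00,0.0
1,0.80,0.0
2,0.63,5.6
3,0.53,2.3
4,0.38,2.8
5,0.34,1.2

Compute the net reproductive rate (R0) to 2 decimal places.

lx·mx by age: 0, 0, 3.528, 1.219, 1.064, 0.408
R0 = Σ lx·mx = 6.219 → 6.22

6.22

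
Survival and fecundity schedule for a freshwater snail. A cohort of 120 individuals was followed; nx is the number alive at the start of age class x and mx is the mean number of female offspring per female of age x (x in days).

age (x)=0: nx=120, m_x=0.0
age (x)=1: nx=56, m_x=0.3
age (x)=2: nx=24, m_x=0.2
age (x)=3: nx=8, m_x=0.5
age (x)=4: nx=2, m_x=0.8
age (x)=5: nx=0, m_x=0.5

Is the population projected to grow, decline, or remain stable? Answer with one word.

lx = nx/n0 = nx/120: 1, 0.46667…, 0.2, 0.06667…, 0.01667…, 0
R0 = Σ lx·mx = 0 + 0.14… + 0.04 + 0.033333… + 0.013333… + 0 = 0.226667…
R0 < 1, so the population is declining.

declining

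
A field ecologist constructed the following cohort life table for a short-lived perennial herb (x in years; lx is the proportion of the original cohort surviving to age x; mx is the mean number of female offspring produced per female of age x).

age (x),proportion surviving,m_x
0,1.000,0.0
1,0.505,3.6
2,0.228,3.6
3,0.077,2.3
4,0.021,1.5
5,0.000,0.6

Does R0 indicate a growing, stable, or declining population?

growing

R0 = Σ lx·mx = 0 + 1.818 + 0.8208 + 0.1771 + 0.0315 + 0 = 2.8474
R0 > 1, so the population is growing.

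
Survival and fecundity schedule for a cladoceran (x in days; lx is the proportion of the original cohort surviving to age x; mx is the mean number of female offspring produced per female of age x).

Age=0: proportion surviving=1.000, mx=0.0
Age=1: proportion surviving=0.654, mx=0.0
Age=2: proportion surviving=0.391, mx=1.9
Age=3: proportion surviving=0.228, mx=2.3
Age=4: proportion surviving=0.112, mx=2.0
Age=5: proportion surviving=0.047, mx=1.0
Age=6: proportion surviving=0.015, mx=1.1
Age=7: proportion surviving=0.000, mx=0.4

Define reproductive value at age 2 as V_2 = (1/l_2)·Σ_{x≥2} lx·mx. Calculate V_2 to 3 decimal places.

3.976

lx·mx for x ≥ 2: 0.7429, 0.5244, 0.224, 0.047, 0.0165, 0 → sum = 1.5548
V_2 = 1.5548 / l_2 = 1.5548 / 0.391 = 3.976471… → 3.976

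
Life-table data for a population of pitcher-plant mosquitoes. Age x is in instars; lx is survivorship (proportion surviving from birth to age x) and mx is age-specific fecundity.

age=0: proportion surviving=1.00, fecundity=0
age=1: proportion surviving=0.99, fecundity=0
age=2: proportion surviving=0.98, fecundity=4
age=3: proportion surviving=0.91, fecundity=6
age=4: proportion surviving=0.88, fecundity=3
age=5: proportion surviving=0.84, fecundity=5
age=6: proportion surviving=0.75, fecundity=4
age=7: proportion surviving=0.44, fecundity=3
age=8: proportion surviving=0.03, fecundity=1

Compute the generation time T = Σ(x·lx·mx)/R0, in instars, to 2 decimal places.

lx·mx: 0, 0, 3.92, 5.46, 2.64, 4.2, 3, 1.32, 0.03 → R0 = 20.57
x·lx·mx: 0, 0, 7.84, 16.38, 10.56, 21, 18, 9.24, 0.24 → Σ = 83.26
T = 83.26 / 20.57 = 4.047642… → 4.05

4.05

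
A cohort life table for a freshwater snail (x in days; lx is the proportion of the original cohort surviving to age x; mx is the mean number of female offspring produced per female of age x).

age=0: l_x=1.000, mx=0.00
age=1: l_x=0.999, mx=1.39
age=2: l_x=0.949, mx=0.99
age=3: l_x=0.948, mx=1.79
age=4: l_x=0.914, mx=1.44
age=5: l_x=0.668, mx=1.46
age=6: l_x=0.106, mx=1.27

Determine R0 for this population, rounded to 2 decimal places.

lx·mx by age: 0, 1.38861, 0.93951, 1.69692, 1.31616, 0.97528, 0.13462
R0 = Σ lx·mx = 6.4511 → 6.45

6.45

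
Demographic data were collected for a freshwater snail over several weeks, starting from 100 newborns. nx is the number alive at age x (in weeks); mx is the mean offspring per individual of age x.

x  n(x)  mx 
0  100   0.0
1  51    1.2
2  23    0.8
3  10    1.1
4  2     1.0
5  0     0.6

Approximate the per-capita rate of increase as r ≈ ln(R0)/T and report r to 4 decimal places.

-0.0512

lx = nx/n0 = nx/100: 1, 0.51, 0.23, 0.1, 0.02, 0
R0 = Σ lx·mx = 0 + 0.612 + 0.184 + 0.11 + 0.02 + 0 = 0.926
Σ x·lx·mx = 1.39; T = 1.39/0.926 = 1.50108…
r ≈ ln(R0)/T = ln(0.926)/1.50108… = -0.051217… → -0.0512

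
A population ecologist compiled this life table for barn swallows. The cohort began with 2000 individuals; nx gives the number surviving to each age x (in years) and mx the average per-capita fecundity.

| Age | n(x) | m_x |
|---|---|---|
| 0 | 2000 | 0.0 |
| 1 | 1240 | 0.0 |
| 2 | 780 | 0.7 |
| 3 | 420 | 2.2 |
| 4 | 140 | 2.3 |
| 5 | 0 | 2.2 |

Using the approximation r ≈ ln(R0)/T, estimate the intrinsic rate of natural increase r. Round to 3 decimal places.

-0.038

lx = nx/n0 = nx/2000: 1, 0.62, 0.39, 0.21, 0.07, 0
R0 = Σ lx·mx = 0 + 0 + 0.273 + 0.462 + 0.161 + 0 = 0.896
Σ x·lx·mx = 2.576; T = 2.576/0.896 = 2.875
r ≈ ln(R0)/T = ln(0.896)/2.875 = -0.0382… → -0.038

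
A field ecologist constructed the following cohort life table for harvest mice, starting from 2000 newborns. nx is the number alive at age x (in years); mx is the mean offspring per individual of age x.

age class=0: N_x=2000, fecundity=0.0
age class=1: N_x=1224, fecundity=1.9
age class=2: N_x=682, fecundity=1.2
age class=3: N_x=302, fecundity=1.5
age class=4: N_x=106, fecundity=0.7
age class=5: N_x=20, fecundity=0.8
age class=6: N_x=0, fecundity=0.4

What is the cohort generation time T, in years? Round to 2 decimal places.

lx = nx/n0 = nx/2000: 1, 0.612, 0.341, 0.151, 0.053, 0.01, 0
lx·mx: 0, 1.1628, 0.4092, 0.2265, 0.0371, 0.008, 0 → R0 = 1.8436
x·lx·mx: 0, 1.1628, 0.8184, 0.6795, 0.1484, 0.04, 0 → Σ = 2.8491
T = 2.8491 / 1.8436 = 1.5454… → 1.55

1.55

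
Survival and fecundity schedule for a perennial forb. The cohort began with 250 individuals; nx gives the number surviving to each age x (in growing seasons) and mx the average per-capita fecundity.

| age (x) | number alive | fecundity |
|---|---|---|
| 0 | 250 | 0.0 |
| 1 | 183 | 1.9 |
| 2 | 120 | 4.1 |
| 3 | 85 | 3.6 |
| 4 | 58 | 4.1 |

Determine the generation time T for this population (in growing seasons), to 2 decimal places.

2.31

lx = nx/n0 = nx/250: 1, 0.732, 0.48, 0.34, 0.232
lx·mx: 0, 1.3908, 1.968, 1.224, 0.9512 → R0 = 5.534
x·lx·mx: 0, 1.3908, 3.936, 3.672, 3.8048 → Σ = 12.8036
T = 12.8036 / 5.534 = 2.313625… → 2.31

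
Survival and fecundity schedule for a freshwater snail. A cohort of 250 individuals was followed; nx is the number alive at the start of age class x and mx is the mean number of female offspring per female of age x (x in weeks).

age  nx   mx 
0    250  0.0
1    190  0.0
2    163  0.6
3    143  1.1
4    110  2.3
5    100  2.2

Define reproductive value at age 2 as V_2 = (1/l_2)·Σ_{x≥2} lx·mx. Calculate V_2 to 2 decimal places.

lx = nx/n0 = nx/250: 1, 0.76, 0.652, 0.572, 0.44, 0.4
lx·mx for x ≥ 2: 0.3912, 0.6292, 1.012, 0.88 → sum = 2.9124
V_2 = 2.9124 / l_2 = 2.9124 / 0.652 = 4.466871… → 4.47

4.47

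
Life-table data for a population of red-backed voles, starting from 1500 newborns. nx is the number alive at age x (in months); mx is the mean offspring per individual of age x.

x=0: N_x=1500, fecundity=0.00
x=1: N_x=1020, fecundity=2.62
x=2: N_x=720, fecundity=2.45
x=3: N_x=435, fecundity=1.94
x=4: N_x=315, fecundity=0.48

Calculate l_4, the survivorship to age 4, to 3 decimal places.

0.210

l_4 = n_4/n_0 = 315/1500 = 0.21 → 0.210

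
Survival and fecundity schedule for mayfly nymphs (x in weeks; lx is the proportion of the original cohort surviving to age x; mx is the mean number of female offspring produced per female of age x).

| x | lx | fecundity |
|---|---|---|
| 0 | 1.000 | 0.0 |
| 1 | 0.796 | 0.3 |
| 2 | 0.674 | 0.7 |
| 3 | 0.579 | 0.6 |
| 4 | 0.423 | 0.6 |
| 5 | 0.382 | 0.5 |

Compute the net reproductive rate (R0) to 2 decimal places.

lx·mx by age: 0, 0.2388, 0.4718, 0.3474, 0.2538, 0.191
R0 = Σ lx·mx = 1.5028 → 1.50

1.50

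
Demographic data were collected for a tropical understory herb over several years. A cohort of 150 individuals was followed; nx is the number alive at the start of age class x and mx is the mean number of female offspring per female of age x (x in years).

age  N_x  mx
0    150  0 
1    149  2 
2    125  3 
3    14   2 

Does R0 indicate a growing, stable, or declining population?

lx = nx/n0 = nx/150: 1, 0.99333…, 0.83333…, 0.09333…
R0 = Σ lx·mx = 0 + 1.986667… + 2.5… + 0.186667… = 4.673333…
R0 > 1, so the population is growing.

growing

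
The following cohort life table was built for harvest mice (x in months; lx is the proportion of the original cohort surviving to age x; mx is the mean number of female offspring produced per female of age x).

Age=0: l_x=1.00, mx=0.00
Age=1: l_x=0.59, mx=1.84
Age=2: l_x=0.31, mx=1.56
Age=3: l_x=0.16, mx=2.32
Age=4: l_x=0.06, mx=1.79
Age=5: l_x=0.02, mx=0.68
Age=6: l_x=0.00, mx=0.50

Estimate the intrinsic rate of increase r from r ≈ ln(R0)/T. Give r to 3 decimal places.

R0 = Σ lx·mx = 0 + 1.0856 + 0.4836 + 0.3712 + 0.1074 + 0.0136 + 0 = 2.0614
Σ x·lx·mx = 3.664; T = 3.664/2.0614 = 1.77743…
r ≈ ln(R0)/T = ln(2.0614)/1.77743… = 0.40698… → 0.407

0.407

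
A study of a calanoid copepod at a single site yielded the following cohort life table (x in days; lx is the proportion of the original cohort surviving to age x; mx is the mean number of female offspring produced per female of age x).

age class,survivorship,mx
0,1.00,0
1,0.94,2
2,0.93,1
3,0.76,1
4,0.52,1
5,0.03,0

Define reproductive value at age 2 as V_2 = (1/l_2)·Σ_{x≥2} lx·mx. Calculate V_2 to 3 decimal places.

2.376

lx·mx for x ≥ 2: 0.93, 0.76, 0.52, 0 → sum = 2.21
V_2 = 2.21 / l_2 = 2.21 / 0.93 = 2.376344… → 2.376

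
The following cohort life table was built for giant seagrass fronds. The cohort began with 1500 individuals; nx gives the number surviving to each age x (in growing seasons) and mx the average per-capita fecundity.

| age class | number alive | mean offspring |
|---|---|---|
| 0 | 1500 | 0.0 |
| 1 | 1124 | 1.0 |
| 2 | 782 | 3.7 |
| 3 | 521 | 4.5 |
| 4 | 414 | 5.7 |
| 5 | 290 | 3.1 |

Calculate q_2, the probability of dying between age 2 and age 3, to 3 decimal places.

0.334

lx = nx/n0 = nx/1500: 1, 0.74933…, 0.52133…, 0.34733…, 0.276, 0.19333…
q_2 = (l_2 − l_3) / l_2 = (0.521333… − 0.347333…) / 0.521333…
     = 0.174… / 0.521333… = 0.33376… → 0.334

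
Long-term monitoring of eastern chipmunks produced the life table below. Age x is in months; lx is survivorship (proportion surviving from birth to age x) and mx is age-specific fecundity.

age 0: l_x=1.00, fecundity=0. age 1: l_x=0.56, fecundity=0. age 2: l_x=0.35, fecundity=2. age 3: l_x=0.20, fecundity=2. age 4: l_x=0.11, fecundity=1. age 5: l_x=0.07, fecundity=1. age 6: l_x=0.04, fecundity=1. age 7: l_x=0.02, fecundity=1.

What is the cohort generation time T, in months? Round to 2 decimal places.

2.81

lx·mx: 0, 0, 0.7, 0.4, 0.11, 0.07, 0.04, 0.02 → R0 = 1.34
x·lx·mx: 0, 0, 1.4, 1.2, 0.44, 0.35, 0.24, 0.14 → Σ = 3.77
T = 3.77 / 1.34 = 2.813433… → 2.81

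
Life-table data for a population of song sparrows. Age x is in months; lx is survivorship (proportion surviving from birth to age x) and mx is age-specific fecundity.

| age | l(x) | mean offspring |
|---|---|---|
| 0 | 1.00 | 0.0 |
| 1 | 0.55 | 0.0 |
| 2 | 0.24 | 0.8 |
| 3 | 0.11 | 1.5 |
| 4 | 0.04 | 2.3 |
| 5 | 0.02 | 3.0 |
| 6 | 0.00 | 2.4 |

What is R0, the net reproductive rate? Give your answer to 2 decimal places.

lx·mx by age: 0, 0, 0.192, 0.165, 0.092, 0.06, 0
R0 = Σ lx·mx = 0.509 → 0.51

0.51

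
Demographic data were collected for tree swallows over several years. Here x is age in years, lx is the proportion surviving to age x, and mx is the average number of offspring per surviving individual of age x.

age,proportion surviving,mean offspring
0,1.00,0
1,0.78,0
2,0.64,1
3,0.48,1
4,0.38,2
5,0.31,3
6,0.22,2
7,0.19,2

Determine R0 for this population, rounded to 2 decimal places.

3.63

lx·mx by age: 0, 0, 0.64, 0.48, 0.76, 0.93, 0.44, 0.38
R0 = Σ lx·mx = 3.63 → 3.63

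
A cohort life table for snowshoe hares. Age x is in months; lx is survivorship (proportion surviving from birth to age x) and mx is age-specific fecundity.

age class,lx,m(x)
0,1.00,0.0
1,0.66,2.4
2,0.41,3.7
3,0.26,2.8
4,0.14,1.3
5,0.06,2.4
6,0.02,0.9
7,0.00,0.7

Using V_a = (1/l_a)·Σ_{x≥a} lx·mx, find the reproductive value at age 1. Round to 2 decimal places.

lx·mx for x ≥ 1: 1.584, 1.517, 0.728, 0.182, 0.144, 0.018, 0 → sum = 4.173
V_1 = 4.173 / l_1 = 4.173 / 0.66 = 6.322727… → 6.32

6.32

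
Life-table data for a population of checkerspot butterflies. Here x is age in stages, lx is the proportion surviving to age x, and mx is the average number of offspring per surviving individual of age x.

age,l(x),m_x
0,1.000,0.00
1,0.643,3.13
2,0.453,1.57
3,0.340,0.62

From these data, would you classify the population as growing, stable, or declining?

growing

R0 = Σ lx·mx = 0 + 2.01259 + 0.71121 + 0.2108 = 2.9346
R0 > 1, so the population is growing.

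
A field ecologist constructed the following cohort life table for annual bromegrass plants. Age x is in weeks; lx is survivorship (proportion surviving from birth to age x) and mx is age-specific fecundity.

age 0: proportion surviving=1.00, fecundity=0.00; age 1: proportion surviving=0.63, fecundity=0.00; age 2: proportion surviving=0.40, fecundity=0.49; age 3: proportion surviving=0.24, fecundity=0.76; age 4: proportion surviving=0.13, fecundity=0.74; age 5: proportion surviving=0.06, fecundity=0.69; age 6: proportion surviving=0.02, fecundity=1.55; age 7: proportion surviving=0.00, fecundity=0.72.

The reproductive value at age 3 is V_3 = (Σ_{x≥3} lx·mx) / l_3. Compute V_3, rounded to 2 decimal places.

lx·mx for x ≥ 3: 0.1824, 0.0962, 0.0414, 0.031, 0 → sum = 0.351
V_3 = 0.351 / l_3 = 0.351 / 0.24 = 1.4625 → 1.46

1.46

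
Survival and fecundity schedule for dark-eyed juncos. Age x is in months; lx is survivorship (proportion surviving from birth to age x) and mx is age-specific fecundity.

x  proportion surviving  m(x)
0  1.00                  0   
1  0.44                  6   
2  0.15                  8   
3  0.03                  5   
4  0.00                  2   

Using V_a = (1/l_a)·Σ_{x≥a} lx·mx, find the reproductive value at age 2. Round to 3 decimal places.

lx·mx for x ≥ 2: 1.2, 0.15, 0 → sum = 1.35
V_2 = 1.35 / l_2 = 1.35 / 0.15 = 9 → 9.000

9.000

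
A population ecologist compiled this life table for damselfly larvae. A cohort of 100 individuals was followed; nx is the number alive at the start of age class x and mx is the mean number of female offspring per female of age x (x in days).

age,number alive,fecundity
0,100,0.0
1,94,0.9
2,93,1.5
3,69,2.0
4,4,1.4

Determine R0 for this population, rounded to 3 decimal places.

3.677

lx = nx/n0 = nx/100: 1, 0.94, 0.93, 0.69, 0.04
lx·mx by age: 0, 0.846, 1.395, 1.38, 0.056
R0 = Σ lx·mx = 3.677 → 3.677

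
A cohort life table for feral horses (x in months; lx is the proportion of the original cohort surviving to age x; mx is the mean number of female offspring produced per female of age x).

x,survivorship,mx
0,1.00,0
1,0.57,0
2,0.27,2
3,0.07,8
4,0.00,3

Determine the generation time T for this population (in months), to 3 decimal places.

lx·mx: 0, 0, 0.54, 0.56, 0 → R0 = 1.1
x·lx·mx: 0, 0, 1.08, 1.68, 0 → Σ = 2.76
T = 2.76 / 1.1 = 2.509091… → 2.509

2.509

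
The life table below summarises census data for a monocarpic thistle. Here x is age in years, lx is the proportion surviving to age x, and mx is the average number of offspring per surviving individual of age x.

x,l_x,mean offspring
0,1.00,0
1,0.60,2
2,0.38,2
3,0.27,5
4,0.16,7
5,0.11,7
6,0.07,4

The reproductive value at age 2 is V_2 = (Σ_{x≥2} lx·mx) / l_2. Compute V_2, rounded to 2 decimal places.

lx·mx for x ≥ 2: 0.76, 1.35, 1.12, 0.77, 0.28 → sum = 4.28
V_2 = 4.28 / l_2 = 4.28 / 0.38 = 11.263158… → 11.26

11.26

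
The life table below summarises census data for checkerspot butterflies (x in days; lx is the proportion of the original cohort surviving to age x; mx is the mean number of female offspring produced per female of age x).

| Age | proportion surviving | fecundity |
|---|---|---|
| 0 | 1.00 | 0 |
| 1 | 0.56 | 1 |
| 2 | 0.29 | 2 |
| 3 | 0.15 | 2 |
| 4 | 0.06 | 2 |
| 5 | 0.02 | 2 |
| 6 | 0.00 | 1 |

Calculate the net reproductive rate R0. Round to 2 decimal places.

lx·mx by age: 0, 0.56, 0.58, 0.3, 0.12, 0.04, 0
R0 = Σ lx·mx = 1.6 → 1.60

1.60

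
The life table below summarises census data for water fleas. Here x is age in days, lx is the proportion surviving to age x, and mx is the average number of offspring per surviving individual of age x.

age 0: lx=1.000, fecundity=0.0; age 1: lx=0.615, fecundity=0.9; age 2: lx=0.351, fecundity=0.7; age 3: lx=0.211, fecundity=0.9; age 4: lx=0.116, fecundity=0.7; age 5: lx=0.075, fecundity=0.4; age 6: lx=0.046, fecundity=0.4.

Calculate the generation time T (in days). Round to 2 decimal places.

1.97

lx·mx: 0, 0.5535, 0.2457, 0.1899, 0.0812, 0.03, 0.0184 → R0 = 1.1187
x·lx·mx: 0, 0.5535, 0.4914, 0.5697, 0.3248, 0.15, 0.1104 → Σ = 2.1998
T = 2.1998 / 1.1187 = 1.96639… → 1.97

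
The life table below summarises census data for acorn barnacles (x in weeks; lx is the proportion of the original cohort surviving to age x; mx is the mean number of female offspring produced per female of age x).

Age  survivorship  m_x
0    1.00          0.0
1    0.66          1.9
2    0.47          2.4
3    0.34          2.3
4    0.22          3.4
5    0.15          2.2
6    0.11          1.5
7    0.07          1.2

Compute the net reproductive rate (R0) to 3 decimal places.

lx·mx by age: 0, 1.254, 1.128, 0.782, 0.748, 0.33, 0.165, 0.084
R0 = Σ lx·mx = 4.491 → 4.491

4.491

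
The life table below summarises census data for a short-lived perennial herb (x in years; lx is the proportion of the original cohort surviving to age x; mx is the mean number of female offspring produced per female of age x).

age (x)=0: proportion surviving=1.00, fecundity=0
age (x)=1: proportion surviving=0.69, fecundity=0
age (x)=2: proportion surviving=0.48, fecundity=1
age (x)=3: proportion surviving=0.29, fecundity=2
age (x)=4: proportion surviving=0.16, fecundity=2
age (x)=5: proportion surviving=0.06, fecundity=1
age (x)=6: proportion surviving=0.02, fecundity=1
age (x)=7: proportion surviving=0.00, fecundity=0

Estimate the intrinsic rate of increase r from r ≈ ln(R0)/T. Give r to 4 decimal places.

R0 = Σ lx·mx = 0 + 0 + 0.48 + 0.58 + 0.32 + 0.06 + 0.02 + 0 = 1.46
Σ x·lx·mx = 4.4; T = 4.4/1.46 = 3.0137…
r ≈ ln(R0)/T = ln(1.46)/3.0137… = 0.125572… → 0.1256

0.1256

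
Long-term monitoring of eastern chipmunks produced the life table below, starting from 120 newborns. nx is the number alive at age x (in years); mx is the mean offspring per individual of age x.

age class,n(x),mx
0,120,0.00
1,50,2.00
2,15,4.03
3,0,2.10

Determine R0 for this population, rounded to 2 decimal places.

lx = nx/n0 = nx/120: 1, 0.41667…, 0.125, 0
lx·mx by age: 0, 0.833333…, 0.50375, 0
R0 = Σ lx·mx = 1.337083… → 1.34

1.34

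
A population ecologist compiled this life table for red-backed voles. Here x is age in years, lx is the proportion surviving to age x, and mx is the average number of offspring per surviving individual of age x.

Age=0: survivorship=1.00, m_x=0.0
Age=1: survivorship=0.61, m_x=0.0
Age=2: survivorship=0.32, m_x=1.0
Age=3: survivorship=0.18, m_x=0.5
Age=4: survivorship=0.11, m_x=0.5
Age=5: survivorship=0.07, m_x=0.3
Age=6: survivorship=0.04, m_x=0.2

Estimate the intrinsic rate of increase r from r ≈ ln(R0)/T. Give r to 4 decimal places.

-0.2715

R0 = Σ lx·mx = 0 + 0 + 0.32 + 0.09 + 0.055 + 0.021 + 0.008 = 0.494
Σ x·lx·mx = 1.283; T = 1.283/0.494 = 2.59717…
r ≈ ln(R0)/T = ln(0.494)/2.59717… = -0.271534… → -0.2715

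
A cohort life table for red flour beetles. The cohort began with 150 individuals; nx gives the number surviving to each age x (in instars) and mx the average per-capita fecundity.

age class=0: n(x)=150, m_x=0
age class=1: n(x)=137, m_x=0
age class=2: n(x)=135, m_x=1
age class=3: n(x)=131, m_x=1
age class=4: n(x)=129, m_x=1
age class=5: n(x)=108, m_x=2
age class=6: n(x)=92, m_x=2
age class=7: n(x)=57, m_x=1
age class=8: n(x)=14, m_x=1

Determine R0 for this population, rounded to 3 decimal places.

5.773

lx = nx/n0 = nx/150: 1, 0.91333…, 0.9, 0.87333…, 0.86, 0.72, 0.61333…, 0.38, 0.09333…
lx·mx by age: 0, 0, 0.9, 0.873333…, 0.86, 1.44, 1.226667…, 0.38, 0.093333…
R0 = Σ lx·mx = 5.773333… → 5.773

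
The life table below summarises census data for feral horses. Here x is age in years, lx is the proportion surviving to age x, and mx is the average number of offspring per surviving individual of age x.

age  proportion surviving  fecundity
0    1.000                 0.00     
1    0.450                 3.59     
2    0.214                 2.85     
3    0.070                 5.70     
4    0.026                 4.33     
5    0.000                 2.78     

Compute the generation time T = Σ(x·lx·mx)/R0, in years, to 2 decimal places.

lx·mx: 0, 1.6155, 0.6099, 0.399, 0.11258, 0 → R0 = 2.73698
x·lx·mx: 0, 1.6155, 1.2198, 1.197, 0.45032, 0 → Σ = 4.48262
T = 4.48262 / 2.73698 = 1.637798… → 1.64

1.64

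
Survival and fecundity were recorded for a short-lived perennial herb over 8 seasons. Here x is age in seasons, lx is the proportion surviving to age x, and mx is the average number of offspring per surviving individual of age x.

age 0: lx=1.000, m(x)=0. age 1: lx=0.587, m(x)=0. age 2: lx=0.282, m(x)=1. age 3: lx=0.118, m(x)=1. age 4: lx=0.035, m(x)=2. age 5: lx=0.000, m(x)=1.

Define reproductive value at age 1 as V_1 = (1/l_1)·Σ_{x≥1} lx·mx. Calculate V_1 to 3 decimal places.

0.801

lx·mx for x ≥ 1: 0, 0.282, 0.118, 0.07, 0 → sum = 0.47
V_1 = 0.47 / l_1 = 0.47 / 0.587 = 0.800681… → 0.801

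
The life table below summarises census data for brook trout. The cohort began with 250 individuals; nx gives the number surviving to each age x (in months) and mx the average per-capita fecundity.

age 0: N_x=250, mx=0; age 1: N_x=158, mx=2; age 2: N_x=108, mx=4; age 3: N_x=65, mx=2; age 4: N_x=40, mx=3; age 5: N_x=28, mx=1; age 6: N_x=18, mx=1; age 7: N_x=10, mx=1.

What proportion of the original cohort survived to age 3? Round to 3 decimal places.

l_3 = n_3/n_0 = 65/250 = 0.26 → 0.260

0.260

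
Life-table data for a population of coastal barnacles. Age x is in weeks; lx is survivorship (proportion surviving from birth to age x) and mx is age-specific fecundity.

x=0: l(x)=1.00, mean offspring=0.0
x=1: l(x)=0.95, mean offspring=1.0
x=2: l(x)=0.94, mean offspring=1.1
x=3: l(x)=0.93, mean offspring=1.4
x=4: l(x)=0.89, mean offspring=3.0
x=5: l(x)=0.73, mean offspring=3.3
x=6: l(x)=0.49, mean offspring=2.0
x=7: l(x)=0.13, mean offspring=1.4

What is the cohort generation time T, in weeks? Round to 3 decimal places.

3.863

lx·mx: 0, 0.95, 1.034, 1.302, 2.67, 2.409, 0.98, 0.182 → R0 = 9.527
x·lx·mx: 0, 0.95, 2.068, 3.906, 10.68, 12.045, 5.88, 1.274 → Σ = 36.803
T = 36.803 / 9.527 = 3.863021… → 3.863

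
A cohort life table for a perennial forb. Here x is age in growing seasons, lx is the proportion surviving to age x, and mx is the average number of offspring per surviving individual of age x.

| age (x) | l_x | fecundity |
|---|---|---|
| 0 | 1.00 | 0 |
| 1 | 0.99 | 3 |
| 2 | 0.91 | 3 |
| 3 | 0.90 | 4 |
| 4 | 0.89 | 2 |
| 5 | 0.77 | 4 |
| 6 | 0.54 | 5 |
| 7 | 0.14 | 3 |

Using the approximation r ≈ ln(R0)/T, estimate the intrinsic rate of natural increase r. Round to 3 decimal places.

0.809

R0 = Σ lx·mx = 0 + 2.97 + 2.73 + 3.6 + 1.78 + 3.08 + 2.7 + 0.42 = 17.28
Σ x·lx·mx = 60.89; T = 60.89/17.28 = 3.52373…
r ≈ ln(R0)/T = ln(17.28)/3.52373… = 0.80867… → 0.809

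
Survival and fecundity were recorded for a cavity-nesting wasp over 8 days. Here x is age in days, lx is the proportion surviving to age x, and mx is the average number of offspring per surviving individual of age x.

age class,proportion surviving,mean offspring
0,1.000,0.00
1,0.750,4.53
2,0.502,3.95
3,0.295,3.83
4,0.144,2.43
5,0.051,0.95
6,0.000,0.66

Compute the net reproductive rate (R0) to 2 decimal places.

6.91

lx·mx by age: 0, 3.3975, 1.9829, 1.12985, 0.34992, 0.04845, 0
R0 = Σ lx·mx = 6.90862 → 6.91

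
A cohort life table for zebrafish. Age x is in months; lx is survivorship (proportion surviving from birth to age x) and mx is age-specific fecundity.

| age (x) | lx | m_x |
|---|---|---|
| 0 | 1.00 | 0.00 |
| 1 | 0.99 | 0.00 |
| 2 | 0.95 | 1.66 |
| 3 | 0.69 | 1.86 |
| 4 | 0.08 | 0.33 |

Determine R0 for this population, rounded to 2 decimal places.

lx·mx by age: 0, 0, 1.577, 1.2834, 0.0264
R0 = Σ lx·mx = 2.8868 → 2.89

2.89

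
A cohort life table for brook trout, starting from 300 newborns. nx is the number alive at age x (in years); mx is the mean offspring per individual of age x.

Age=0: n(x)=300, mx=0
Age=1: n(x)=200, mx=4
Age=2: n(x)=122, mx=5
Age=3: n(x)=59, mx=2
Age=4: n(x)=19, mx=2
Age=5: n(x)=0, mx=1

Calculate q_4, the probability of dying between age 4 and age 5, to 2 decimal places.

1.00

lx = nx/n0 = nx/300: 1, 0.66667…, 0.40667…, 0.19667…, 0.06333…, 0
q_4 = (l_4 − l_5) / l_4 = (0.063333… − 0) / 0.063333…
     = 0.063333… / 0.063333… = 1 → 1.00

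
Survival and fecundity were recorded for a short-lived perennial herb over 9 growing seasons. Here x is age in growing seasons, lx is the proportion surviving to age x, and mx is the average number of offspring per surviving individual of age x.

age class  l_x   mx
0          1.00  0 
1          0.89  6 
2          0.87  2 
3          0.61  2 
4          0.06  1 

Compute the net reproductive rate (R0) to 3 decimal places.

lx·mx by age: 0, 5.34, 1.74, 1.22, 0.06
R0 = Σ lx·mx = 8.36 → 8.360

8.360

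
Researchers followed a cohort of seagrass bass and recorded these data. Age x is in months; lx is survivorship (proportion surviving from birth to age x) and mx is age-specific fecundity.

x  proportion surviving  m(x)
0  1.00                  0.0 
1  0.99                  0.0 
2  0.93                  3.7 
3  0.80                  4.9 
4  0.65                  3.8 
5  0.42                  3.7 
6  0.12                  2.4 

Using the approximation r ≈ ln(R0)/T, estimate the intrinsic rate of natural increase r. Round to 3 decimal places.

R0 = Σ lx·mx = 0 + 0 + 3.441 + 3.92 + 2.47 + 1.554 + 0.288 = 11.673
Σ x·lx·mx = 38.02; T = 38.02/11.673 = 3.25709…
r ≈ ln(R0)/T = ln(11.673)/3.25709… = 0.75444… → 0.754

0.754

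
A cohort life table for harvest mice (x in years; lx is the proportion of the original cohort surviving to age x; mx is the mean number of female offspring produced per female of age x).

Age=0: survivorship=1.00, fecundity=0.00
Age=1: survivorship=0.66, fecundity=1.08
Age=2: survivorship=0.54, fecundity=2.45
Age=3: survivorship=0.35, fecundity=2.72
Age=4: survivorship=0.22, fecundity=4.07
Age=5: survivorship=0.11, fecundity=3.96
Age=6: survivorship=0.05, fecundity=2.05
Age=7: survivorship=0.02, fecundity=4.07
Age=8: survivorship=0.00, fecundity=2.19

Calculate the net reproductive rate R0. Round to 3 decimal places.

4.503

lx·mx by age: 0, 0.7128, 1.323, 0.952, 0.8954, 0.4356, 0.1025, 0.0814, 0
R0 = Σ lx·mx = 4.5027 → 4.503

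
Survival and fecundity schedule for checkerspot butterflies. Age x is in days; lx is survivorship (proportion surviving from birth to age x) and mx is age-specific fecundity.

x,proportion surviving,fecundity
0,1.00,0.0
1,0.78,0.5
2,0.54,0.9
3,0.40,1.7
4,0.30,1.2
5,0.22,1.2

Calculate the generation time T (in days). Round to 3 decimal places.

2.827

lx·mx: 0, 0.39, 0.486, 0.68, 0.36, 0.264 → R0 = 2.18
x·lx·mx: 0, 0.39, 0.972, 2.04, 1.44, 1.32 → Σ = 6.162
T = 6.162 / 2.18 = 2.826606… → 2.827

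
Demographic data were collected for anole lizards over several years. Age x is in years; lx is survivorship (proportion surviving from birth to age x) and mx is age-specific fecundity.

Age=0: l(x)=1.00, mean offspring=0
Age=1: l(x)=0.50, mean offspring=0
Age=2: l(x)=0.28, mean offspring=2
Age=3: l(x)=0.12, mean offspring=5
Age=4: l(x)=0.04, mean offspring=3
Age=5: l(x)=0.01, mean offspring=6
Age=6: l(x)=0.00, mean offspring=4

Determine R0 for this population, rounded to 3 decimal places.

1.340

lx·mx by age: 0, 0, 0.56, 0.6, 0.12, 0.06, 0
R0 = Σ lx·mx = 1.34 → 1.340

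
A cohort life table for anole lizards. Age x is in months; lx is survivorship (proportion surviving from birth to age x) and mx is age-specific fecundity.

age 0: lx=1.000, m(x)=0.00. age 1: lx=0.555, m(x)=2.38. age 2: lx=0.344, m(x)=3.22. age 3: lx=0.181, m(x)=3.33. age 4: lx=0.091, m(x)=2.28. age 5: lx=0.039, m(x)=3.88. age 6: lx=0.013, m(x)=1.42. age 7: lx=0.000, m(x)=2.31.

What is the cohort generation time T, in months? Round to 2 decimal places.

lx·mx: 0, 1.3209, 1.10768, 0.60273, 0.20748, 0.15132, 0.01846, 0 → R0 = 3.40857
x·lx·mx: 0, 1.3209, 2.21536, 1.80819, 0.82992, 0.7566, 0.11076, 0 → Σ = 7.04173
T = 7.04173 / 3.40857 = 2.06589… → 2.07

2.07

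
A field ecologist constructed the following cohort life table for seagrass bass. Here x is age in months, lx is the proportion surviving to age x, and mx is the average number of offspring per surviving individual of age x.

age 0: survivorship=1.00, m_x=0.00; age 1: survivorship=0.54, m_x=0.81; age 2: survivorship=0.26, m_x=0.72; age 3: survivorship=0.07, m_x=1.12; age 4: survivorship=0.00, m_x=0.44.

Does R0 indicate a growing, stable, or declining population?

declining

R0 = Σ lx·mx = 0 + 0.4374 + 0.1872 + 0.0784 + 0 = 0.703
R0 < 1, so the population is declining.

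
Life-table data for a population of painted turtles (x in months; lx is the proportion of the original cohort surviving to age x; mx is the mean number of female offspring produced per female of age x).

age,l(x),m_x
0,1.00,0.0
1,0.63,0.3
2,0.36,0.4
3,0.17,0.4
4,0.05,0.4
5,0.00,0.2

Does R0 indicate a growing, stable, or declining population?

declining

R0 = Σ lx·mx = 0 + 0.189 + 0.144 + 0.068 + 0.02 + 0 = 0.421
R0 < 1, so the population is declining.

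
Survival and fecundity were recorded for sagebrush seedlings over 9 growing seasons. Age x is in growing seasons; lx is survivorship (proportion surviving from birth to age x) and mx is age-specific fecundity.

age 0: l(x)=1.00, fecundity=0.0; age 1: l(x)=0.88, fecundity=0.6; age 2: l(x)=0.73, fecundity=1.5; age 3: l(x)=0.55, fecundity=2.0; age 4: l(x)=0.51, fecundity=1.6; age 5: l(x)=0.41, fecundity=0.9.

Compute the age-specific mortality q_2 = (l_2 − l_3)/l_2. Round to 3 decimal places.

0.247

q_2 = (l_2 − l_3) / l_2 = (0.73 − 0.55) / 0.73
     = 0.18 / 0.73 = 0.246575… → 0.247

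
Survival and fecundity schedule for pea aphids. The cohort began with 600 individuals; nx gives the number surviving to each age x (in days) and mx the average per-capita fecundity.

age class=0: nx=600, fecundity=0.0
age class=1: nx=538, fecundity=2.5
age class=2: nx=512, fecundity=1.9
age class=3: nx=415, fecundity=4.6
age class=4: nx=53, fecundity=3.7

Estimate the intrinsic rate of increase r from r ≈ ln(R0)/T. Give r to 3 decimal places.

0.901

lx = nx/n0 = nx/600: 1, 0.89667…, 0.85333…, 0.69167…, 0.08833…
R0 = Σ lx·mx = 0 + 2.24167… + 1.62133… + 3.18167… + 0.32683… = 7.3715…
Σ x·lx·mx = 16.336667…; T = 16.336667…/7.3715… = 2.21619…
r ≈ ln(R0)/T = ln(7.3715…)/2.21619… = 0.90138… → 0.901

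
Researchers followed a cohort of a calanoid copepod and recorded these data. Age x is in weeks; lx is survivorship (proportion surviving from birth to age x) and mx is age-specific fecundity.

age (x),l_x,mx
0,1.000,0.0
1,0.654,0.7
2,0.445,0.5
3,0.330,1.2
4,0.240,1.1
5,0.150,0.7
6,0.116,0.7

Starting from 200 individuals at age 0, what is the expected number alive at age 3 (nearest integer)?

Expected survivors = N0 · l_3 = 200 × 0.330 = 66 → 66

66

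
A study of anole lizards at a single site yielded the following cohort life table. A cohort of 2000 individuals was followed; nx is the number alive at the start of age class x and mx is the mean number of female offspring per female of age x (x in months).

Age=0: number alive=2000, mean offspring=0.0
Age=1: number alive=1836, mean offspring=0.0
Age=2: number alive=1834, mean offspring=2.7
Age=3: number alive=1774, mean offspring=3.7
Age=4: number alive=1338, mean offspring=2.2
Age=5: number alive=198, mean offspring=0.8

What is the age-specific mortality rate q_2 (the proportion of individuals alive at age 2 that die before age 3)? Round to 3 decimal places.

lx = nx/n0 = nx/2000: 1, 0.918, 0.917, 0.887, 0.669, 0.099
q_2 = (l_2 − l_3) / l_2 = (0.917 − 0.887) / 0.917
     = 0.03 / 0.917 = 0.032715… → 0.033

0.033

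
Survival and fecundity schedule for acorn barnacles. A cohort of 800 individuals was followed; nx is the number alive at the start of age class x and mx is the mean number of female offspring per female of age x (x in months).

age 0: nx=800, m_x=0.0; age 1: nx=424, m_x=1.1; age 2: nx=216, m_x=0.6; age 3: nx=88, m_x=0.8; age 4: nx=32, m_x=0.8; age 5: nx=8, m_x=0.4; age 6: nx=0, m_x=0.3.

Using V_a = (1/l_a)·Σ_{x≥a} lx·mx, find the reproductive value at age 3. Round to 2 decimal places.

lx = nx/n0 = nx/800: 1, 0.53, 0.27, 0.11, 0.04, 0.01, 0
lx·mx for x ≥ 3: 0.088, 0.032, 0.004, 0 → sum = 0.124
V_3 = 0.124 / l_3 = 0.124 / 0.11 = 1.127273… → 1.13

1.13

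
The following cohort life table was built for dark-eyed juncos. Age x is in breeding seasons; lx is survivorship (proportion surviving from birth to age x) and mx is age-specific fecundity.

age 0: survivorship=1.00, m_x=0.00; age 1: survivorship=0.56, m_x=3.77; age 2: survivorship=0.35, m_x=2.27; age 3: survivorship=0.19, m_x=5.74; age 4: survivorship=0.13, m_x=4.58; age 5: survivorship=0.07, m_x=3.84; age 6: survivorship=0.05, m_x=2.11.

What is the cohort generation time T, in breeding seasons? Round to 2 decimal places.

2.28

lx·mx: 0, 2.1112, 0.7945, 1.0906, 0.5954, 0.2688, 0.1055 → R0 = 4.966
x·lx·mx: 0, 2.1112, 1.589, 3.2718, 2.3816, 1.344, 0.633 → Σ = 11.3306
T = 11.3306 / 4.966 = 2.281635… → 2.28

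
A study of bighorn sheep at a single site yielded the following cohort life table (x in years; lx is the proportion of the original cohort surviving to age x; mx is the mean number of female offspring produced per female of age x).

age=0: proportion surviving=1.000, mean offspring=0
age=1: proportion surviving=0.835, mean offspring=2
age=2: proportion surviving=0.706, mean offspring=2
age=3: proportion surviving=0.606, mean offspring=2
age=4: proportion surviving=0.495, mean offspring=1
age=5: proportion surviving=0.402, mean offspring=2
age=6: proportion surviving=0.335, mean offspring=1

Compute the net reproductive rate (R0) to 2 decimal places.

lx·mx by age: 0, 1.67, 1.412, 1.212, 0.495, 0.804, 0.335
R0 = Σ lx·mx = 5.928 → 5.93

5.93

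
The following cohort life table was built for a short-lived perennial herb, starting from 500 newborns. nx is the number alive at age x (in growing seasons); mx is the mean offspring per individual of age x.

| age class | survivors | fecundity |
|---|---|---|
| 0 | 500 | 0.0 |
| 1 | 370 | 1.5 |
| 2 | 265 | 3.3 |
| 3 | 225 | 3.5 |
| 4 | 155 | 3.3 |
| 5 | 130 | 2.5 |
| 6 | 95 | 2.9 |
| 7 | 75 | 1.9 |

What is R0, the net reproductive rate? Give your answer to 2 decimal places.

lx = nx/n0 = nx/500: 1, 0.74, 0.53, 0.45, 0.31, 0.26, 0.19, 0.15
lx·mx by age: 0, 1.11, 1.749, 1.575, 1.023, 0.65, 0.551, 0.285
R0 = Σ lx·mx = 6.943 → 6.94

6.94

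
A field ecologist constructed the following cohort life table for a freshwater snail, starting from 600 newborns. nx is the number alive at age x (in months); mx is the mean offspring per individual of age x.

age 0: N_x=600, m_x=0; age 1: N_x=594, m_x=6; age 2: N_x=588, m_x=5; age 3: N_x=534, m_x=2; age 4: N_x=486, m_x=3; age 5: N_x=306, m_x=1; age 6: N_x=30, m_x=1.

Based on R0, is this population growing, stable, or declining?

growing

lx = nx/n0 = nx/600: 1, 0.99, 0.98, 0.89, 0.81, 0.51, 0.05
R0 = Σ lx·mx = 0 + 5.94 + 4.9 + 1.78 + 2.43 + 0.51 + 0.05 = 15.61
R0 > 1, so the population is growing.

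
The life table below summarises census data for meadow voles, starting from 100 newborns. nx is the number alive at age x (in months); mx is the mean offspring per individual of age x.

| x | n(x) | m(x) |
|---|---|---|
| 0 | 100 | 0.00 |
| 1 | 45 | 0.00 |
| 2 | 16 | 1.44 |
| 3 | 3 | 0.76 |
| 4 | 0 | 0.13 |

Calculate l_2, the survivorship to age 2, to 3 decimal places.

l_2 = n_2/n_0 = 16/100 = 0.16 → 0.160

0.160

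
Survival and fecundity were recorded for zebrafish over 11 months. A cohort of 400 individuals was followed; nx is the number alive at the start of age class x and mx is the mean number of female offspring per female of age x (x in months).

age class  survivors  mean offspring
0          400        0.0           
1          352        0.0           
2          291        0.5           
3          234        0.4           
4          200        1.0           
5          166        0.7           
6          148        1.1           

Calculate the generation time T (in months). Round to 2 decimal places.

lx = nx/n0 = nx/400: 1, 0.88, 0.7275, 0.585, 0.5, 0.415, 0.37
lx·mx: 0, 0, 0.36375, 0.234, 0.5, 0.2905, 0.407 → R0 = 1.79525
x·lx·mx: 0, 0, 0.7275, 0.702, 2, 1.4525, 2.442 → Σ = 7.324
T = 7.324 / 1.79525 = 4.079655… → 4.08

4.08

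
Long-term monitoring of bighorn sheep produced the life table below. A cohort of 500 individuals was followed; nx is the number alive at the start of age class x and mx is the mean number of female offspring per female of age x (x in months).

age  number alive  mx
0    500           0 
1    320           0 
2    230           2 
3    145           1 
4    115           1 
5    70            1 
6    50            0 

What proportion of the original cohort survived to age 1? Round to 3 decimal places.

0.640

l_1 = n_1/n_0 = 320/500 = 0.64 → 0.640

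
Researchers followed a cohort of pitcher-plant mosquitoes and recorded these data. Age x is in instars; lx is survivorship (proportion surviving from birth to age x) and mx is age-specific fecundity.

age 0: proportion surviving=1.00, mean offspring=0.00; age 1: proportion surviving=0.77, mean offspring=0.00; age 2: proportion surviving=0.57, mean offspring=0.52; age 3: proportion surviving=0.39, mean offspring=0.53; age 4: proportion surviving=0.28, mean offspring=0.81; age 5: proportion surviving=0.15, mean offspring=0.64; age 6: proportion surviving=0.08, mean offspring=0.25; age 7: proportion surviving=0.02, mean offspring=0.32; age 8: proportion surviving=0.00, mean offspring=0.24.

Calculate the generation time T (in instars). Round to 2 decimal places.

lx·mx: 0, 0, 0.2964, 0.2067, 0.2268, 0.096, 0.02, 0.0064, 0 → R0 = 0.8523
x·lx·mx: 0, 0, 0.5928, 0.6201, 0.9072, 0.48, 0.12, 0.0448, 0 → Σ = 2.7649
T = 2.7649 / 0.8523 = 3.244046… → 3.24

3.24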